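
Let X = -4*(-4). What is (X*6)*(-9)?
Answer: -864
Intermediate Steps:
X = 16
(X*6)*(-9) = (16*6)*(-9) = 96*(-9) = -864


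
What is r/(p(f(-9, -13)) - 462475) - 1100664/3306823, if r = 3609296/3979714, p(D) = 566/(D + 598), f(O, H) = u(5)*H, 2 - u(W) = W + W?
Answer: -177763999408232732460/534069087845039646731 ≈ -0.33285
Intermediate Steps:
u(W) = 2 - 2*W (u(W) = 2 - (W + W) = 2 - 2*W)
f(O, H) = -8*H (f(O, H) = (2 - 2*5)*H = (2 - 10)*H = -8*H)
p(D) = 566/(598 + D)
r = 1804648/1989857 (r = 3609296*(1/3979714) = 1804648/1989857 ≈ 0.90692)
r/(p(f(-9, -13)) - 462475) - 1100664/3306823 = 1804648/(1989857*(566/(598 - 8*(-13)) - 462475)) - 1100664/3306823 = 1804648/(1989857*(566/(598 + 104) - 462475)) - 1100664*1/3306823 = 1804648/(1989857*(566/702 - 462475)) - 1100664/3306823 = 1804648/(1989857*(566*(1/702) - 462475)) - 1100664/3306823 = 1804648/(1989857*(283/351 - 462475)) - 1100664/3306823 = 1804648/(1989857*(-162328442/351)) - 1100664/3306823 = (1804648/1989857)*(-351/162328442) - 1100664/3306823 = -316715724/161505193306397 - 1100664/3306823 = -177763999408232732460/534069087845039646731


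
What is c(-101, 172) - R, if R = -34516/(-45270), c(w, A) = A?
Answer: 3875962/22635 ≈ 171.24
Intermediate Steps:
R = 17258/22635 (R = -34516*(-1/45270) = 17258/22635 ≈ 0.76245)
c(-101, 172) - R = 172 - 1*17258/22635 = 172 - 17258/22635 = 3875962/22635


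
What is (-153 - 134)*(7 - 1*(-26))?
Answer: -9471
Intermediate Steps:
(-153 - 134)*(7 - 1*(-26)) = -287*(7 + 26) = -287*33 = -9471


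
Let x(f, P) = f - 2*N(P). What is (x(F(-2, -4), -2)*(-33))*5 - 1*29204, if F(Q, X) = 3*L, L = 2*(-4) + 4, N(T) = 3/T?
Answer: -27719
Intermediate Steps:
L = -4 (L = -8 + 4 = -4)
F(Q, X) = -12 (F(Q, X) = 3*(-4) = -12)
x(f, P) = f - 6/P
(x(F(-2, -4), -2)*(-33))*5 - 1*29204 = ((-12 - 6/(-2))*(-33))*5 - 1*29204 = ((-12 - 6*(-½))*(-33))*5 - 29204 = ((-12 + 3)*(-33))*5 - 29204 = -9*(-33)*5 - 29204 = 297*5 - 29204 = 1485 - 29204 = -27719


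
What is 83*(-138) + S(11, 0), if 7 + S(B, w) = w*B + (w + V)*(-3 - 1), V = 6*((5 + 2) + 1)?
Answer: -11653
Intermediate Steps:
V = 48 (V = 6*(7 + 1) = 6*8 = 48)
S(B, w) = -199 - 4*w + B*w (S(B, w) = -7 + (w*B + (w + 48)*(-3 - 1)) = -7 + (B*w + (48 + w)*(-4)) = -7 + (B*w + (-192 - 4*w)) = -7 + (-192 - 4*w + B*w) = -199 - 4*w + B*w)
83*(-138) + S(11, 0) = 83*(-138) + (-199 - 4*0 + 11*0) = -11454 + (-199 + 0 + 0) = -11454 - 199 = -11653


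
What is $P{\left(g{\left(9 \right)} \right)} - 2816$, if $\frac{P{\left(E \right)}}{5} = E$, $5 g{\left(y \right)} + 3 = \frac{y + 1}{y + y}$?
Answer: $- \frac{25366}{9} \approx -2818.4$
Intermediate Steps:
$g{\left(y \right)} = - \frac{3}{5} + \frac{1 + y}{10 y}$ ($g{\left(y \right)} = - \frac{3}{5} + \frac{\left(y + 1\right) \frac{1}{y + y}}{5} = - \frac{3}{5} + \frac{\left(1 + y\right) \frac{1}{2 y}}{5} = - \frac{3}{5} + \frac{\frac{1}{2} \frac{1}{y} \left(1 + y\right)}{5} = - \frac{3}{5} + \frac{1 + y}{10 y}$)
$P{\left(E \right)} = 5 E$
$P{\left(g{\left(9 \right)} \right)} - 2816 = 5 \frac{1 - 45}{10 \cdot 9} - 2816 = 5 \cdot \frac{1}{10} \cdot \frac{1}{9} \left(1 - 45\right) - 2816 = 5 \cdot \frac{1}{10} \cdot \frac{1}{9} \left(-44\right) - 2816 = 5 \left(- \frac{22}{45}\right) - 2816 = - \frac{22}{9} - 2816 = - \frac{25366}{9}$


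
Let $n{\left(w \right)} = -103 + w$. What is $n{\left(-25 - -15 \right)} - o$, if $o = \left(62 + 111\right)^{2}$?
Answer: $-30042$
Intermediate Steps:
$o = 29929$ ($o = 173^{2} = 29929$)
$n{\left(-25 - -15 \right)} - o = \left(-103 - 10\right) - 29929 = -113 - 29929 = -30042$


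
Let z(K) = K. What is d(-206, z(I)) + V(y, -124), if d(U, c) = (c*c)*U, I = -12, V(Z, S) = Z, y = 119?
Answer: -29545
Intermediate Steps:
d(U, c) = U*c² (d(U, c) = c²*U = U*c²)
d(-206, z(I)) + V(y, -124) = -206*(-12)² + 119 = -206*144 + 119 = -29664 + 119 = -29545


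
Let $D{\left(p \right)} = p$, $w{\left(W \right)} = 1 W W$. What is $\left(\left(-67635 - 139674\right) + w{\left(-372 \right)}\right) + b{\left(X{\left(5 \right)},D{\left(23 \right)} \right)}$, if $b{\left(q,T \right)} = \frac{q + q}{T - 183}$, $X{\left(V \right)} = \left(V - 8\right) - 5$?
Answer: $- \frac{689249}{10} \approx -68925.0$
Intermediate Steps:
$X{\left(V \right)} = -13 + V$ ($X{\left(V \right)} = \left(-8 + V\right) - 5 = -13 + V$)
$w{\left(W \right)} = W^{2}$ ($w{\left(W \right)} = W W = W^{2}$)
$b{\left(q,T \right)} = \frac{2 q}{-183 + T}$
$\left(\left(-67635 - 139674\right) + w{\left(-372 \right)}\right) + b{\left(X{\left(5 \right)},D{\left(23 \right)} \right)} = \left(\left(-67635 - 139674\right) + \left(-372\right)^{2}\right) + \frac{2 \left(-13 + 5\right)}{-183 + 23} = \left(\left(-67635 - 139674\right) + 138384\right) + 2 \left(-8\right) \frac{1}{-160} = \left(-207309 + 138384\right) + 2 \left(-8\right) \left(- \frac{1}{160}\right) = -68925 + \frac{1}{10} = - \frac{689249}{10}$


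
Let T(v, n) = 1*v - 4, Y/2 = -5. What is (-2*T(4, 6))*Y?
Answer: 0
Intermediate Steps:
Y = -10 (Y = 2*(-5) = -10)
T(v, n) = -4 + v (T(v, n) = v - 4 = -4 + v)
(-2*T(4, 6))*Y = -2*(-4 + 4)*(-10) = -2*0*(-10) = 0*(-10) = 0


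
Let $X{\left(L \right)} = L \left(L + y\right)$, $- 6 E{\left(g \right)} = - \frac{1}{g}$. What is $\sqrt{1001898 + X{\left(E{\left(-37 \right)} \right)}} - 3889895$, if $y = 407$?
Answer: $-3889895 + \frac{\sqrt{49377450679}}{222} \approx -3.8889 \cdot 10^{6}$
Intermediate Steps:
$E{\left(g \right)} = \frac{1}{6 g}$ ($E{\left(g \right)} = - \frac{\left(-1\right) \frac{1}{g}}{6} = \frac{1}{6 g}$)
$X{\left(L \right)} = L \left(407 + L\right)$ ($X{\left(L \right)} = L \left(L + 407\right) = L \left(407 + L\right)$)
$\sqrt{1001898 + X{\left(E{\left(-37 \right)} \right)}} - 3889895 = \sqrt{1001898 + \frac{1}{6 \left(-37\right)} \left(407 + \frac{1}{6 \left(-37\right)}\right)} - 3889895 = \sqrt{1001898 + \frac{1}{6} \left(- \frac{1}{37}\right) \left(407 + \frac{1}{6} \left(- \frac{1}{37}\right)\right)} - 3889895 = \sqrt{1001898 - \frac{407 - \frac{1}{222}}{222}} - 3889895 = \sqrt{1001898 - \frac{90353}{49284}} - 3889895 = \sqrt{\frac{49377450679}{49284}} - 3889895 = \frac{\sqrt{49377450679}}{222} - 3889895 = -3889895 + \frac{\sqrt{49377450679}}{222}$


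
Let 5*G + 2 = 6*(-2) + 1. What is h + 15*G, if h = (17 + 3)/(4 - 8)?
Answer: -44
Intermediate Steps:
G = -13/5 (G = -⅖ + (6*(-2) + 1)/5 = -⅖ + (-12 + 1)/5 = -⅖ + (⅕)*(-11) = -⅖ - 11/5 = -13/5 ≈ -2.6000)
h = -5 (h = 20/(-4) = 20*(-¼) = -5)
h + 15*G = -5 + 15*(-13/5) = -5 - 39 = -44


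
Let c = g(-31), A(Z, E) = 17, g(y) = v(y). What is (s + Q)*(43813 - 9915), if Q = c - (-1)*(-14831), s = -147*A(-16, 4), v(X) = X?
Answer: -588503178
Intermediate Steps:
g(y) = y
c = -31
s = -2499 (s = -147*17 = -2499)
Q = -14862 (Q = -31 - (-1)*(-14831) = -31 - 1*14831 = -31 - 14831 = -14862)
(s + Q)*(43813 - 9915) = (-2499 - 14862)*(43813 - 9915) = -17361*33898 = -588503178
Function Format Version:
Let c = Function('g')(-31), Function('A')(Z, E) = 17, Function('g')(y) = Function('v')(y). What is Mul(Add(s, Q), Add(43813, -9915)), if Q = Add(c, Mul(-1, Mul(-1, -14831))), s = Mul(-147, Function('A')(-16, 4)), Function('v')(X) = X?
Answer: -588503178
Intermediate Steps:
Function('g')(y) = y
c = -31
s = -2499 (s = Mul(-147, 17) = -2499)
Q = -14862 (Q = Add(-31, Mul(-1, Mul(-1, -14831))) = Add(-31, Mul(-1, 14831)) = Add(-31, -14831) = -14862)
Mul(Add(s, Q), Add(43813, -9915)) = Mul(Add(-2499, -14862), Add(43813, -9915)) = Mul(-17361, 33898) = -588503178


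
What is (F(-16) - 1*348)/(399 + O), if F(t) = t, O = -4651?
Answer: 91/1063 ≈ 0.085607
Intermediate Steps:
(F(-16) - 1*348)/(399 + O) = (-16 - 1*348)/(399 - 4651) = (-16 - 348)/(-4252) = -1/4252*(-364) = 91/1063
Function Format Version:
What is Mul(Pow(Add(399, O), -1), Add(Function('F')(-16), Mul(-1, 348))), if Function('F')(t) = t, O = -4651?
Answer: Rational(91, 1063) ≈ 0.085607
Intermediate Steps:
Mul(Pow(Add(399, O), -1), Add(Function('F')(-16), Mul(-1, 348))) = Mul(Pow(Add(399, -4651), -1), Add(-16, Mul(-1, 348))) = Mul(Pow(-4252, -1), Add(-16, -348)) = Mul(Rational(-1, 4252), -364) = Rational(91, 1063)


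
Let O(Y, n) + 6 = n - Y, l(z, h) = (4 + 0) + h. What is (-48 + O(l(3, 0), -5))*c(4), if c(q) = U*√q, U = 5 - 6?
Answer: 126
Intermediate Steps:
l(z, h) = 4 + h
U = -1
O(Y, n) = -6 + n - Y (O(Y, n) = -6 + (n - Y) = -6 + n - Y)
c(q) = -√q
(-48 + O(l(3, 0), -5))*c(4) = (-48 + (-6 - 5 - (4 + 0)))*(-√4) = (-48 + (-6 - 5 - 1*4))*(-1*2) = (-48 + (-6 - 5 - 4))*(-2) = (-48 - 15)*(-2) = -63*(-2) = 126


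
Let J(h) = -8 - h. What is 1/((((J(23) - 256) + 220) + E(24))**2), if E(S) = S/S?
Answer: 1/4356 ≈ 0.00022957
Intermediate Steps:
E(S) = 1
1/((((J(23) - 256) + 220) + E(24))**2) = 1/(((((-8 - 1*23) - 256) + 220) + 1)**2) = 1/(((((-8 - 23) - 256) + 220) + 1)**2) = 1/((((-31 - 256) + 220) + 1)**2) = 1/(((-287 + 220) + 1)**2) = 1/((-67 + 1)**2) = 1/((-66)**2) = 1/4356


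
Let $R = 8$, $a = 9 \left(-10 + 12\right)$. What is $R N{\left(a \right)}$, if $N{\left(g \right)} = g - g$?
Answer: $0$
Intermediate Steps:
$a = 18$ ($a = 9 \cdot 2 = 18$)
$N{\left(g \right)} = 0$
$R N{\left(a \right)} = 8 \cdot 0 = 0$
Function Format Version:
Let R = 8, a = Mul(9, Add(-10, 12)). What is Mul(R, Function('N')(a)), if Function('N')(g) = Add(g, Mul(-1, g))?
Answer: 0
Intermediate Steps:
a = 18 (a = Mul(9, 2) = 18)
Function('N')(g) = 0
Mul(R, Function('N')(a)) = Mul(8, 0) = 0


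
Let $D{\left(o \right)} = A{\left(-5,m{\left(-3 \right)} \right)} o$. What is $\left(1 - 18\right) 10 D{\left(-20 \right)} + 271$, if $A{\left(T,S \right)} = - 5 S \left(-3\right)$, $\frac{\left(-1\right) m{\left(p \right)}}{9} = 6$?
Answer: $-2753729$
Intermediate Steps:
$m{\left(p \right)} = -54$ ($m{\left(p \right)} = \left(-9\right) 6 = -54$)
$A{\left(T,S \right)} = 15 S$
$D{\left(o \right)} = - 810 o$ ($D{\left(o \right)} = 15 \left(-54\right) o = - 810 o$)
$\left(1 - 18\right) 10 D{\left(-20 \right)} + 271 = \left(1 - 18\right) 10 \left(\left(-810\right) \left(-20\right)\right) + 271 = \left(-17\right) 10 \cdot 16200 + 271 = \left(-170\right) 16200 + 271 = -2754000 + 271 = -2753729$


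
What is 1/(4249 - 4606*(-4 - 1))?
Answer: 1/27279 ≈ 3.6658e-5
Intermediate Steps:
1/(4249 - 4606*(-4 - 1)) = 1/(4249 - 4606*(-5)) = 1/(4249 + 23030) = 1/27279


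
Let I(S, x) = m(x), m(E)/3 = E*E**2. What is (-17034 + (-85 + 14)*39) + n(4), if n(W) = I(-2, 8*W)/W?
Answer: 4773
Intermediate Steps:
m(E) = 3*E**3 (m(E) = 3*(E*E**2) = 3*E**3)
I(S, x) = 3*x**3
n(W) = 1536*W**2 (n(W) = (3*(8*W)**3)/W = (3*(512*W**3))/W = (1536*W**3)/W = 1536*W**2)
(-17034 + (-85 + 14)*39) + n(4) = (-17034 + (-85 + 14)*39) + 1536*4**2 = (-17034 - 71*39) + 1536*16 = (-17034 - 2769) + 24576 = -19803 + 24576 = 4773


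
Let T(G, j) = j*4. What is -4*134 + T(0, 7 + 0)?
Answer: -508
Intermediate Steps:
T(G, j) = 4*j
-4*134 + T(0, 7 + 0) = -4*134 + 4*(7 + 0) = -536 + 4*7 = -536 + 28 = -508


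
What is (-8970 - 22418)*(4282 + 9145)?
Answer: -421446676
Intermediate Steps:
(-8970 - 22418)*(4282 + 9145) = -31388*13427 = -421446676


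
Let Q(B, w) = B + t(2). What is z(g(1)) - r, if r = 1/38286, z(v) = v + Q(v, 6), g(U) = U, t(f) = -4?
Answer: -76573/38286 ≈ -2.0000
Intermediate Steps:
Q(B, w) = -4 + B (Q(B, w) = B - 4 = -4 + B)
z(v) = -4 + 2*v (z(v) = v + (-4 + v) = -4 + 2*v)
r = 1/38286 ≈ 2.6119e-5
z(g(1)) - r = (-4 + 2*1) - 1*1/38286 = (-4 + 2) - 1/38286 = -2 - 1/38286 = -76573/38286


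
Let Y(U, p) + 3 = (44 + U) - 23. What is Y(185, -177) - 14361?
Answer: -14158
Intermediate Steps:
Y(U, p) = 18 + U (Y(U, p) = -3 + ((44 + U) - 23) = -3 + (21 + U) = 18 + U)
Y(185, -177) - 14361 = (18 + 185) - 14361 = 203 - 14361 = -14158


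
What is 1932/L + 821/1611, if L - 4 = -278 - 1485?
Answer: -1668313/2833749 ≈ -0.58873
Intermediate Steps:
L = -1759 (L = 4 + (-278 - 1485) = 4 - 1763 = -1759)
1932/L + 821/1611 = 1932/(-1759) + 821/1611 = 1932*(-1/1759) + 821*(1/1611) = -1932/1759 + 821/1611 = -1668313/2833749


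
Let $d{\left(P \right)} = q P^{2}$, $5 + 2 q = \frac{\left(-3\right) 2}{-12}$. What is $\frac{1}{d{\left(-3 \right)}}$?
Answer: $- \frac{4}{81} \approx -0.049383$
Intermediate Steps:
$q = - \frac{9}{4}$ ($q = - \frac{5}{2} + \frac{\left(-3\right) 2 \frac{1}{-12}}{2} = - \frac{5}{2} + \frac{\left(-6\right) \left(- \frac{1}{12}\right)}{2} = - \frac{5}{2} + \frac{1}{2} \cdot \frac{1}{2} = - \frac{5}{2} + \frac{1}{4} = - \frac{9}{4} \approx -2.25$)
$d{\left(P \right)} = - \frac{9 P^{2}}{4}$
$\frac{1}{d{\left(-3 \right)}} = \frac{1}{\left(- \frac{9}{4}\right) \left(-3\right)^{2}} = \frac{1}{\left(- \frac{9}{4}\right) 9} = \frac{1}{- \frac{81}{4}} = - \frac{4}{81}$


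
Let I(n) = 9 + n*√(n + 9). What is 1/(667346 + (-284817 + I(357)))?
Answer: 191269/73144337555 - 357*√366/146288675110 ≈ 2.5683e-6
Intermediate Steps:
I(n) = 9 + n*√(9 + n)
1/(667346 + (-284817 + I(357))) = 1/(667346 + (-284817 + (9 + 357*√(9 + 357)))) = 1/(667346 + (-284817 + (9 + 357*√366))) = 1/(667346 + (-284808 + 357*√366)) = 1/(382538 + 357*√366)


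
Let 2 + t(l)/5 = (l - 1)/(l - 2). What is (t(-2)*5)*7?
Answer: -875/4 ≈ -218.75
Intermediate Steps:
t(l) = -10 + 5*(-1 + l)/(-2 + l) (t(l) = -10 + 5*((l - 1)/(l - 2)) = -10 + 5*((-1 + l)/(-2 + l)) = -10 + 5*(-1 + l)/(-2 + l))
(t(-2)*5)*7 = ((5*(3 - 1*(-2))/(-2 - 2))*5)*7 = ((5*(3 + 2)/(-4))*5)*7 = ((5*(-1/4)*5)*5)*7 = -25/4*5*7 = -125/4*7 = -875/4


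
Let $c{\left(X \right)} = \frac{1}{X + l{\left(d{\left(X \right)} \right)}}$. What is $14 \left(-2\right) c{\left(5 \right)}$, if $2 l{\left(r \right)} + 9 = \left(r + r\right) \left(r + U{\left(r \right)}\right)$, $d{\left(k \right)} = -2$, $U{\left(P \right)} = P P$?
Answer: $8$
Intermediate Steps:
$U{\left(P \right)} = P^{2}$
$l{\left(r \right)} = - \frac{9}{2} + r \left(r + r^{2}\right)$ ($l{\left(r \right)} = - \frac{9}{2} + \frac{\left(r + r\right) \left(r + r^{2}\right)}{2} = - \frac{9}{2} + \frac{2 r \left(r + r^{2}\right)}{2} = - \frac{9}{2} + r \left(r + r^{2}\right)$)
$c{\left(X \right)} = \frac{1}{- \frac{17}{2} + X}$ ($c{\left(X \right)} = \frac{1}{X + \left(- \frac{9}{2} + \left(-2\right)^{2} + \left(-2\right)^{3}\right)} = \frac{1}{X - \frac{17}{2}} = \frac{1}{- \frac{17}{2} + X}$)
$14 \left(-2\right) c{\left(5 \right)} = 14 \left(-2\right) \frac{2}{-17 + 2 \cdot 5} = - 28 \frac{2}{-17 + 10} = - 28 \frac{2}{-7} = - 28 \cdot 2 \left(- \frac{1}{7}\right) = \left(-28\right) \left(- \frac{2}{7}\right) = 8$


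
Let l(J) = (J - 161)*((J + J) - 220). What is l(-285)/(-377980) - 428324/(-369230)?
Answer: 795085183/3489038885 ≈ 0.22788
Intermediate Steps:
l(J) = (-220 + 2*J)*(-161 + J) (l(J) = (-161 + J)*(2*J - 220) = (-161 + J)*(-220 + 2*J) = (-220 + 2*J)*(-161 + J))
l(-285)/(-377980) - 428324/(-369230) = (35420 - 542*(-285) + 2*(-285)**2)/(-377980) - 428324/(-369230) = (35420 + 154470 + 2*81225)*(-1/377980) - 428324*(-1/369230) = (35420 + 154470 + 162450)*(-1/377980) + 214162/184615 = 352340*(-1/377980) + 214162/184615 = -17617/18899 + 214162/184615 = 795085183/3489038885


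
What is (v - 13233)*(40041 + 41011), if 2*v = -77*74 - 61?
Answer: -1305950350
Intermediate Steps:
v = -5759/2 (v = (-77*74 - 61)/2 = (-5698 - 61)/2 = (½)*(-5759) = -5759/2 ≈ -2879.5)
(v - 13233)*(40041 + 41011) = (-5759/2 - 13233)*(40041 + 41011) = -32225/2*81052 = -1305950350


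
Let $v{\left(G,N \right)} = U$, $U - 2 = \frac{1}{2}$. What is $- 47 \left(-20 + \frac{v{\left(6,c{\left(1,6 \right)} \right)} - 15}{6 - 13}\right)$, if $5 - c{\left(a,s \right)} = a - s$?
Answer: $\frac{11985}{14} \approx 856.07$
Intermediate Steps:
$c{\left(a,s \right)} = 5 + s - a$ ($c{\left(a,s \right)} = 5 - \left(a - s\right) = 5 + s - a$)
$U = \frac{5}{2}$ ($U = 2 + \frac{1}{2} = \frac{5}{2} \approx 2.5$)
$v{\left(G,N \right)} = \frac{5}{2}$
$- 47 \left(-20 + \frac{v{\left(6,c{\left(1,6 \right)} \right)} - 15}{6 - 13}\right) = - 47 \left(-20 + \frac{\frac{5}{2} - 15}{6 - 13}\right) = - 47 \left(-20 - \frac{25}{2 \left(-7\right)}\right) = - 47 \left(-20 - - \frac{25}{14}\right) = - 47 \left(-20 + \frac{25}{14}\right) = \left(-47\right) \left(- \frac{255}{14}\right) = \frac{11985}{14}$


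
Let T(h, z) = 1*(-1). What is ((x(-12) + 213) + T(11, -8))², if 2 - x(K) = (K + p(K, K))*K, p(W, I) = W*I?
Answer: 3232804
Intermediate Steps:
p(W, I) = I*W
T(h, z) = -1
x(K) = 2 - K*(K + K²) (x(K) = 2 - (K + K*K)*K = 2 - (K + K²)*K = 2 - K*(K + K²))
((x(-12) + 213) + T(11, -8))² = (((2 - 1*(-12)² - 1*(-12)³) + 213) - 1)² = (((2 - 1*144 - 1*(-1728)) + 213) - 1)² = (((2 - 144 + 1728) + 213) - 1)² = ((1586 + 213) - 1)² = (1799 - 1)² = 1798² = 3232804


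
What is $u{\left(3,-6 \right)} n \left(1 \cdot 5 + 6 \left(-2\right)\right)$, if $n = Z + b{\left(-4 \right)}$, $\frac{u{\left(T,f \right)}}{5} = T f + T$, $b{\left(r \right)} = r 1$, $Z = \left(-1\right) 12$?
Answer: $-8400$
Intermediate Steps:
$Z = -12$
$b{\left(r \right)} = r$
$u{\left(T,f \right)} = 5 T + 5 T f$ ($u{\left(T,f \right)} = 5 \left(T f + T\right) = 5 \left(T + T f\right) = 5 T + 5 T f$)
$n = -16$ ($n = -12 - 4 = -16$)
$u{\left(3,-6 \right)} n \left(1 \cdot 5 + 6 \left(-2\right)\right) = 5 \cdot 3 \left(1 - 6\right) \left(-16\right) \left(1 \cdot 5 + 6 \left(-2\right)\right) = 5 \cdot 3 \left(-5\right) \left(-16\right) \left(5 - 12\right) = \left(-75\right) \left(-16\right) \left(-7\right) = 1200 \left(-7\right) = -8400$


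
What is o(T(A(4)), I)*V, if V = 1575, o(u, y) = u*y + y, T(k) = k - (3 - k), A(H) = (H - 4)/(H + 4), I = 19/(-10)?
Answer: 5985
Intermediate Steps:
I = -19/10 (I = 19*(-⅒) = -19/10 ≈ -1.9000)
A(H) = (-4 + H)/(4 + H)
T(k) = -3 + 2*k (T(k) = k + (-3 + k) = -3 + 2*k)
o(u, y) = y + u*y
o(T(A(4)), I)*V = -19*(1 + (-3 + 2*((-4 + 4)/(4 + 4))))/10*1575 = -19*(1 + (-3 + 2*(0/8)))/10*1575 = -19*(1 + (-3 + 2*((⅛)*0)))/10*1575 = -19*(1 + (-3 + 2*0))/10*1575 = -19*(1 + (-3 + 0))/10*1575 = -19*(1 - 3)/10*1575 = -19/10*(-2)*1575 = (19/5)*1575 = 5985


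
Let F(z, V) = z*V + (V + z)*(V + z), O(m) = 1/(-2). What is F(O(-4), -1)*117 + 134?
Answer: 1823/4 ≈ 455.75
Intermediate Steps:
O(m) = -½ (O(m) = 1*(-½) = -½)
F(z, V) = (V + z)² + V*z (F(z, V) = V*z + (V + z)² = (V + z)² + V*z)
F(O(-4), -1)*117 + 134 = ((-1 - ½)² - 1*(-½))*117 + 134 = ((-3/2)² + ½)*117 + 134 = (9/4 + ½)*117 + 134 = (11/4)*117 + 134 = 1287/4 + 134 = 1823/4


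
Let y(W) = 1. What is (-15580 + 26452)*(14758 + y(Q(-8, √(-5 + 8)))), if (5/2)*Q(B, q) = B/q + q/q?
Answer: 160459848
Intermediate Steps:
Q(B, q) = ⅖ + 2*B/(5*q) (Q(B, q) = 2*(B/q + q/q)/5 = 2*(B/q + 1)/5 = 2*(1 + B/q)/5 = ⅖ + 2*B/(5*q))
(-15580 + 26452)*(14758 + y(Q(-8, √(-5 + 8)))) = (-15580 + 26452)*(14758 + 1) = 10872*14759 = 160459848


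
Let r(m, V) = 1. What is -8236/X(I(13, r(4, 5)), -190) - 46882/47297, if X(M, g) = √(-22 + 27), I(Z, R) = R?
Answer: -46882/47297 - 8236*√5/5 ≈ -3684.2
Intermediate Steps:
X(M, g) = √5
-8236/X(I(13, r(4, 5)), -190) - 46882/47297 = -8236*√5/5 - 46882/47297 = -46882/47297 - 8236*√5/5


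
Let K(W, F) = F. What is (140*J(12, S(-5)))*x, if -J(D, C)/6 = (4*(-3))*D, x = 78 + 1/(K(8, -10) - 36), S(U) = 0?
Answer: 216941760/23 ≈ 9.4323e+6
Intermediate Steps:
x = 3587/46 (x = 78 + 1/(-10 - 36) = 78 + 1/(-46) = 78 - 1/46 = 3587/46 ≈ 77.978)
J(D, C) = 72*D (J(D, C) = -6*4*(-3)*D = -(-72)*D = 72*D)
(140*J(12, S(-5)))*x = (140*(72*12))*(3587/46) = (140*864)*(3587/46) = 120960*(3587/46) = 216941760/23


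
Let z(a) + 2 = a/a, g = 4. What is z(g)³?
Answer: -1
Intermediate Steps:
z(a) = -1 (z(a) = -2 + a/a = -2 + 1 = -1)
z(g)³ = (-1)³ = -1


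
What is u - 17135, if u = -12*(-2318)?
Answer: 10681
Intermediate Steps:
u = 27816
u - 17135 = 27816 - 17135 = 10681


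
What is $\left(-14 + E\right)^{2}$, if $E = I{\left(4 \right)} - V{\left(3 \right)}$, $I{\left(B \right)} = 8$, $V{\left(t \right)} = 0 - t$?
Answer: $9$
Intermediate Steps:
$V{\left(t \right)} = - t$
$E = 11$ ($E = 8 - \left(-1\right) 3 = 8 - -3 = 8 + 3 = 11$)
$\left(-14 + E\right)^{2} = \left(-14 + 11\right)^{2} = \left(-3\right)^{2} = 9$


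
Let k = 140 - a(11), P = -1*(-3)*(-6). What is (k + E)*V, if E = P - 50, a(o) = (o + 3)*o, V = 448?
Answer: -36736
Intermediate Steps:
P = -18 (P = 3*(-6) = -18)
a(o) = o*(3 + o) (a(o) = (3 + o)*o = o*(3 + o))
k = -14 (k = 140 - 11*(3 + 11) = 140 - 11*14 = 140 - 1*154 = 140 - 154 = -14)
E = -68 (E = -18 - 50 = -68)
(k + E)*V = (-14 - 68)*448 = -82*448 = -36736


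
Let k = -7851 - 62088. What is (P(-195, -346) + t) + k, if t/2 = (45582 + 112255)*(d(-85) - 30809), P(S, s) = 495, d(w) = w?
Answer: -9752502000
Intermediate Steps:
k = -69939
t = -9752432556 (t = 2*((45582 + 112255)*(-85 - 30809)) = 2*(157837*(-30894)) = 2*(-4876216278) = -9752432556)
(P(-195, -346) + t) + k = (495 - 9752432556) - 69939 = -9752432061 - 69939 = -9752502000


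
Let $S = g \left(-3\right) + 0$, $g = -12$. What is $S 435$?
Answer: $15660$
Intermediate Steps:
$S = 36$ ($S = \left(-12\right) \left(-3\right) + 0 = 36 + 0 = 36$)
$S 435 = 36 \cdot 435 = 15660$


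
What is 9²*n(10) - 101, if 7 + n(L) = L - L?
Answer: -668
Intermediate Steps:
n(L) = -7 (n(L) = -7 + (L - L) = -7 + 0 = -7)
9²*n(10) - 101 = 9²*(-7) - 101 = 81*(-7) - 101 = -567 - 101 = -668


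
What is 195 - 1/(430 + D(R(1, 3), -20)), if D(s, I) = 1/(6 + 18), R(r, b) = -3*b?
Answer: 2012571/10321 ≈ 195.00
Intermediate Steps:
D(s, I) = 1/24
195 - 1/(430 + D(R(1, 3), -20)) = 195 - 1/(430 + 1/24) = 195 - 1/10321/24 = 195 - 1*24/10321 = 195 - 24/10321 = 2012571/10321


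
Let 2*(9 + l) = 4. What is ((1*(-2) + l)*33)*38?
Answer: -11286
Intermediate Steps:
l = -7 (l = -9 + (1/2)*4 = -9 + 2 = -7)
((1*(-2) + l)*33)*38 = ((1*(-2) - 7)*33)*38 = ((-2 - 7)*33)*38 = -9*33*38 = -297*38 = -11286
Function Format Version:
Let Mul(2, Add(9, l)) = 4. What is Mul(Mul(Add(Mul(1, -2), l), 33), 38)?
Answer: -11286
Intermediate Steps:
l = -7 (l = Add(-9, Mul(Rational(1, 2), 4)) = Add(-9, 2) = -7)
Mul(Mul(Add(Mul(1, -2), l), 33), 38) = Mul(Mul(Add(Mul(1, -2), -7), 33), 38) = Mul(Mul(Add(-2, -7), 33), 38) = Mul(Mul(-9, 33), 38) = Mul(-297, 38) = -11286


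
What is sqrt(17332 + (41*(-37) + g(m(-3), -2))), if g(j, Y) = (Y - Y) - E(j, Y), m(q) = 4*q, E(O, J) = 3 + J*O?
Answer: 2*sqrt(3947) ≈ 125.65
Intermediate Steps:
g(j, Y) = -3 - Y*j (g(j, Y) = (Y - Y) - (3 + Y*j) = 0 + (-3 - Y*j) = -3 - Y*j)
sqrt(17332 + (41*(-37) + g(m(-3), -2))) = sqrt(17332 + (41*(-37) + (-3 - 1*(-2)*4*(-3)))) = sqrt(17332 + (-1517 + (-3 - 1*(-2)*(-12)))) = sqrt(17332 + (-1517 + (-3 - 24))) = sqrt(17332 + (-1517 - 27)) = sqrt(17332 - 1544) = sqrt(15788) = 2*sqrt(3947)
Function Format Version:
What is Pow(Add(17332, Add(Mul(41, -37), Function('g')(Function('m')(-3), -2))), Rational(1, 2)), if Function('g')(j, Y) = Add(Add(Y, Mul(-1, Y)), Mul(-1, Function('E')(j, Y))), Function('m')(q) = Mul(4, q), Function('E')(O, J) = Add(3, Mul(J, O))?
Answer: Mul(2, Pow(3947, Rational(1, 2))) ≈ 125.65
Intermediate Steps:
Function('g')(j, Y) = Add(-3, Mul(-1, Y, j)) (Function('g')(j, Y) = Add(Add(Y, Mul(-1, Y)), Mul(-1, Add(3, Mul(Y, j)))) = Add(0, Add(-3, Mul(-1, Y, j))) = Add(-3, Mul(-1, Y, j)))
Pow(Add(17332, Add(Mul(41, -37), Function('g')(Function('m')(-3), -2))), Rational(1, 2)) = Pow(Add(17332, Add(Mul(41, -37), Add(-3, Mul(-1, -2, Mul(4, -3))))), Rational(1, 2)) = Pow(Add(17332, Add(-1517, Add(-3, Mul(-1, -2, -12)))), Rational(1, 2)) = Pow(Add(17332, Add(-1517, Add(-3, -24))), Rational(1, 2)) = Pow(Add(17332, Add(-1517, -27)), Rational(1, 2)) = Pow(Add(17332, -1544), Rational(1, 2)) = Pow(15788, Rational(1, 2)) = Mul(2, Pow(3947, Rational(1, 2)))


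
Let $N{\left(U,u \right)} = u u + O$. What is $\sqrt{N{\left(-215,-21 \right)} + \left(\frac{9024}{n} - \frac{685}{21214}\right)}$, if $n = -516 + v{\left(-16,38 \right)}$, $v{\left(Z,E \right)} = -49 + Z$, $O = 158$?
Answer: $\frac{\sqrt{88631993780134630}}{12325334} \approx 24.154$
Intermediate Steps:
$N{\left(U,u \right)} = 158 + u^{2}$ ($N{\left(U,u \right)} = u u + 158 = u^{2} + 158 = 158 + u^{2}$)
$n = -581$ ($n = -516 - 65 = -581$)
$\sqrt{N{\left(-215,-21 \right)} + \left(\frac{9024}{n} - \frac{685}{21214}\right)} = \sqrt{\left(158 + \left(-21\right)^{2}\right) + \left(\frac{9024}{-581} - \frac{685}{21214}\right)} = \sqrt{\left(158 + 441\right) + \left(9024 \left(- \frac{1}{581}\right) - \frac{685}{21214}\right)} = \sqrt{599 - \frac{191833121}{12325334}} = \sqrt{\frac{7191041945}{12325334}} = \frac{\sqrt{88631993780134630}}{12325334}$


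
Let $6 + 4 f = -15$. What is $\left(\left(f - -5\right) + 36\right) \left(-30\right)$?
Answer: $- \frac{2145}{2} \approx -1072.5$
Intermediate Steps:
$f = - \frac{21}{4}$ ($f = - \frac{3}{2} + \frac{1}{4} \left(-15\right) = - \frac{3}{2} - \frac{15}{4} = - \frac{21}{4} \approx -5.25$)
$\left(\left(f - -5\right) + 36\right) \left(-30\right) = \left(\left(- \frac{21}{4} - -5\right) + 36\right) \left(-30\right) = \left(\left(- \frac{21}{4} + 5\right) + 36\right) \left(-30\right) = \left(- \frac{1}{4} + 36\right) \left(-30\right) = \frac{143}{4} \left(-30\right) = - \frac{2145}{2}$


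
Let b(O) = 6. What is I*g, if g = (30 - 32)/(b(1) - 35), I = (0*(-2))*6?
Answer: 0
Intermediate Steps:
I = 0 (I = 0*6 = 0)
g = 2/29 (g = (30 - 32)/(6 - 35) = -2/(-29) = -2*(-1/29) = 2/29 ≈ 0.068966)
I*g = 0*(2/29) = 0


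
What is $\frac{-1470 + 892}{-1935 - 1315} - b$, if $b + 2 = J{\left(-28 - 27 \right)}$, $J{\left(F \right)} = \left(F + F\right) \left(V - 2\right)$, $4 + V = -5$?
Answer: $- \frac{1962711}{1625} \approx -1207.8$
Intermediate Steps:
$V = -9$ ($V = -4 - 5 = -9$)
$J{\left(F \right)} = - 22 F$ ($J{\left(F \right)} = \left(F + F\right) \left(-9 - 2\right) = 2 F \left(-11\right) = - 22 F$)
$b = 1208$ ($b = -2 - 22 \left(-28 - 27\right) = -2 - -1210 = -2 + 1210 = 1208$)
$\frac{-1470 + 892}{-1935 - 1315} - b = \frac{-1470 + 892}{-1935 - 1315} - 1208 = - \frac{578}{-3250} - 1208 = \left(-578\right) \left(- \frac{1}{3250}\right) - 1208 = \frac{289}{1625} - 1208 = - \frac{1962711}{1625}$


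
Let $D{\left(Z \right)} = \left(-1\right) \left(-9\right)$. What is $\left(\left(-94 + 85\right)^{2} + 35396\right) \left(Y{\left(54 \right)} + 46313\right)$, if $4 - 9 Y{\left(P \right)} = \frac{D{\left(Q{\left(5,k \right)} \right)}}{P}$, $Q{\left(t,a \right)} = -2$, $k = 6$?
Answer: $\frac{88725316225}{54} \approx 1.6431 \cdot 10^{9}$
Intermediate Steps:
$D{\left(Z \right)} = 9$
$Y{\left(P \right)} = \frac{4}{9} - \frac{1}{P}$ ($Y{\left(P \right)} = \frac{4}{9} - \frac{9 \frac{1}{P}}{9} = \frac{4}{9} - \frac{1}{P}$)
$\left(\left(-94 + 85\right)^{2} + 35396\right) \left(Y{\left(54 \right)} + 46313\right) = \left(\left(-94 + 85\right)^{2} + 35396\right) \left(\left(\frac{4}{9} - \frac{1}{54}\right) + 46313\right) = \left(\left(-9\right)^{2} + 35396\right) \left(\left(\frac{4}{9} - \frac{1}{54}\right) + 46313\right) = \left(81 + 35396\right) \left(\left(\frac{4}{9} - \frac{1}{54}\right) + 46313\right) = 35477 \left(\frac{23}{54} + 46313\right) = 35477 \cdot \frac{2500925}{54} = \frac{88725316225}{54}$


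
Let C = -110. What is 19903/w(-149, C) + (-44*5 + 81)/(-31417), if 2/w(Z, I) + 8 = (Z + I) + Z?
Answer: -130060850469/31417 ≈ -4.1398e+6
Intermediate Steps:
w(Z, I) = 2/(-8 + I + 2*Z) (w(Z, I) = 2/(-8 + ((Z + I) + Z)) = 2/(-8 + ((I + Z) + Z)) = 2/(-8 + (I + 2*Z)) = 2/(-8 + I + 2*Z))
19903/w(-149, C) + (-44*5 + 81)/(-31417) = 19903/((2/(-8 - 110 + 2*(-149)))) + (-44*5 + 81)/(-31417) = 19903/((2/(-8 - 110 - 298))) + (-220 + 81)*(-1/31417) = 19903/((2/(-416))) - 139*(-1/31417) = 19903/((2*(-1/416))) + 139/31417 = 19903/(-1/208) + 139/31417 = 19903*(-208) + 139/31417 = -4139824 + 139/31417 = -130060850469/31417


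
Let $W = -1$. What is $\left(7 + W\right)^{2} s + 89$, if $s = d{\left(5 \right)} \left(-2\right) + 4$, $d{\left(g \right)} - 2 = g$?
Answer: $-271$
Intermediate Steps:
$d{\left(g \right)} = 2 + g$
$s = -10$ ($s = \left(2 + 5\right) \left(-2\right) + 4 = 7 \left(-2\right) + 4 = -14 + 4 = -10$)
$\left(7 + W\right)^{2} s + 89 = \left(7 - 1\right)^{2} \left(-10\right) + 89 = 6^{2} \left(-10\right) + 89 = 36 \left(-10\right) + 89 = -360 + 89 = -271$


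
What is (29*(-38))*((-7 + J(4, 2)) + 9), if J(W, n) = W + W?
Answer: -11020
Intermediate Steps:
J(W, n) = 2*W
(29*(-38))*((-7 + J(4, 2)) + 9) = (29*(-38))*((-7 + 2*4) + 9) = -1102*((-7 + 8) + 9) = -1102*(1 + 9) = -1102*10 = -11020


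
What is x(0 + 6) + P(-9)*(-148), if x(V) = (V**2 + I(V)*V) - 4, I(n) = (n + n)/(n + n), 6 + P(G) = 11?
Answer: -702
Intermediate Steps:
P(G) = 5 (P(G) = -6 + 11 = 5)
I(n) = 1 (I(n) = (2*n)/((2*n)) = (2*n)*(1/(2*n)) = 1)
x(V) = -4 + V + V**2 (x(V) = (V**2 + 1*V) - 4 = (V**2 + V) - 4 = (V + V**2) - 4 = -4 + V + V**2)
x(0 + 6) + P(-9)*(-148) = (-4 + (0 + 6) + (0 + 6)**2) + 5*(-148) = (-4 + 6 + 6**2) - 740 = (-4 + 6 + 36) - 740 = 38 - 740 = -702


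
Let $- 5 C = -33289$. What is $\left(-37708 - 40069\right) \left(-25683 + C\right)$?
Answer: $\frac{7398614902}{5} \approx 1.4797 \cdot 10^{9}$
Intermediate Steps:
$C = \frac{33289}{5}$ ($C = \left(- \frac{1}{5}\right) \left(-33289\right) = \frac{33289}{5} \approx 6657.8$)
$\left(-37708 - 40069\right) \left(-25683 + C\right) = \left(-37708 - 40069\right) \left(-25683 + \frac{33289}{5}\right) = \left(-77777\right) \left(- \frac{95126}{5}\right) = \frac{7398614902}{5}$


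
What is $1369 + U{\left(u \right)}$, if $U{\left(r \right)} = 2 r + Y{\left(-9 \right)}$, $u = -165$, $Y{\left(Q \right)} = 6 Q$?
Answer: $985$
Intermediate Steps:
$U{\left(r \right)} = -54 + 2 r$ ($U{\left(r \right)} = 2 r + 6 \left(-9\right) = 2 r - 54 = -54 + 2 r$)
$1369 + U{\left(u \right)} = 1369 + \left(-54 + 2 \left(-165\right)\right) = 1369 - 384 = 985$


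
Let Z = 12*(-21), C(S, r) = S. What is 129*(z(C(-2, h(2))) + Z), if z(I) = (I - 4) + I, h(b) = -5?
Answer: -33540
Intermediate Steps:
Z = -252
z(I) = -4 + 2*I (z(I) = (-4 + I) + I = -4 + 2*I)
129*(z(C(-2, h(2))) + Z) = 129*((-4 + 2*(-2)) - 252) = 129*((-4 - 4) - 252) = 129*(-8 - 252) = 129*(-260) = -33540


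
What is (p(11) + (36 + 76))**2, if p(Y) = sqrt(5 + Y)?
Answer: 13456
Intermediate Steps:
(p(11) + (36 + 76))**2 = (sqrt(5 + 11) + (36 + 76))**2 = (sqrt(16) + 112)**2 = (4 + 112)**2 = 116**2 = 13456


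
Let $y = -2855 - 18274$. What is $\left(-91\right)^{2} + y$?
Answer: $-12848$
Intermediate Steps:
$y = -21129$ ($y = -2855 - 18274 = -21129$)
$\left(-91\right)^{2} + y = \left(-91\right)^{2} - 21129 = 8281 - 21129 = -12848$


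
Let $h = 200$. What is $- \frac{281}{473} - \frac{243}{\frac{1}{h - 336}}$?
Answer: $\frac{15631423}{473} \approx 33047.0$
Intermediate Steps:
$- \frac{281}{473} - \frac{243}{\frac{1}{h - 336}} = - \frac{281}{473} - \frac{243}{\frac{1}{200 - 336}} = \left(-281\right) \frac{1}{473} - \frac{243}{\frac{1}{-136}} = - \frac{281}{473} - \frac{243}{- \frac{1}{136}} = - \frac{281}{473} - -33048 = - \frac{281}{473} + 33048 = \frac{15631423}{473}$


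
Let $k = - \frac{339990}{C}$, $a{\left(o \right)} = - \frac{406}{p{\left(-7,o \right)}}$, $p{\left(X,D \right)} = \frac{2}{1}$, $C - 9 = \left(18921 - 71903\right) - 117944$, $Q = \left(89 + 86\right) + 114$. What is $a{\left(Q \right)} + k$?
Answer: $- \frac{34356161}{170917} \approx -201.01$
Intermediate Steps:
$Q = 289$ ($Q = 175 + 114 = 289$)
$C = -170917$ ($C = 9 + \left(\left(18921 - 71903\right) - 117944\right) = 9 - 170926 = -170917$)
$p{\left(X,D \right)} = 2$ ($p{\left(X,D \right)} = 2 \cdot 1 = 2$)
$a{\left(o \right)} = -203$ ($a{\left(o \right)} = - \frac{406}{2} = \left(-406\right) \frac{1}{2} = -203$)
$k = \frac{339990}{170917}$ ($k = - \frac{339990}{-170917} = \left(-339990\right) \left(- \frac{1}{170917}\right) = \frac{339990}{170917} \approx 1.9892$)
$a{\left(Q \right)} + k = -203 + \frac{339990}{170917} = - \frac{34356161}{170917}$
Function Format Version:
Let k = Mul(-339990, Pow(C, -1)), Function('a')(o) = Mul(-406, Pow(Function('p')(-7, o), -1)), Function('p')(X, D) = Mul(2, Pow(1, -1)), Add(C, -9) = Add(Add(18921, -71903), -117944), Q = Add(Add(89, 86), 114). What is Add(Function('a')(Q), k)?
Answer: Rational(-34356161, 170917) ≈ -201.01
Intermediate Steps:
Q = 289 (Q = Add(175, 114) = 289)
C = -170917 (C = Add(9, Add(Add(18921, -71903), -117944)) = Add(9, Add(-52982, -117944)) = Add(9, -170926) = -170917)
Function('p')(X, D) = 2 (Function('p')(X, D) = Mul(2, 1) = 2)
Function('a')(o) = -203 (Function('a')(o) = Mul(-406, Pow(2, -1)) = Mul(-406, Rational(1, 2)) = -203)
k = Rational(339990, 170917) (k = Mul(-339990, Pow(-170917, -1)) = Mul(-339990, Rational(-1, 170917)) = Rational(339990, 170917) ≈ 1.9892)
Add(Function('a')(Q), k) = Add(-203, Rational(339990, 170917)) = Rational(-34356161, 170917)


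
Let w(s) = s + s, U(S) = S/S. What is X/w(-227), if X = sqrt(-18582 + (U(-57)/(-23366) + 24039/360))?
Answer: -I*sqrt(1010875660194610)/106081640 ≈ -0.29972*I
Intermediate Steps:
U(S) = 1
w(s) = 2*s
X = I*sqrt(1010875660194610)/233660 (X = sqrt(-18582 + (1/(-23366) + 24039/360)) = sqrt(-18582 + (1*(-1/23366) + 24039*(1/360))) = sqrt(-18582 + (-1/23366 + 2671/40)) = sqrt(-18582 + 31205273/467320) = sqrt(-8652534967/467320) = I*sqrt(1010875660194610)/233660 ≈ 136.07*I)
X/w(-227) = (I*sqrt(1010875660194610)/233660)/((2*(-227))) = (I*sqrt(1010875660194610)/233660)/(-454) = (I*sqrt(1010875660194610)/233660)*(-1/454) = -I*sqrt(1010875660194610)/106081640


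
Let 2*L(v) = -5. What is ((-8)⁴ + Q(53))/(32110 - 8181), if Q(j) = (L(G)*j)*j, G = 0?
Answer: -5853/47858 ≈ -0.12230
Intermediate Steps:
L(v) = -5/2 (L(v) = (½)*(-5) = -5/2)
Q(j) = -5*j²/2 (Q(j) = (-5*j/2)*j = -5*j²/2)
((-8)⁴ + Q(53))/(32110 - 8181) = ((-8)⁴ - 5/2*53²)/(32110 - 8181) = (4096 - 5/2*2809)/23929 = (4096 - 14045/2)*(1/23929) = -5853/2*1/23929 = -5853/47858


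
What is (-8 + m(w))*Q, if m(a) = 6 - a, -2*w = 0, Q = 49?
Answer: -98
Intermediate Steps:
w = 0 (w = -½*0 = 0)
(-8 + m(w))*Q = (-8 + (6 - 1*0))*49 = (-8 + (6 + 0))*49 = (-8 + 6)*49 = -2*49 = -98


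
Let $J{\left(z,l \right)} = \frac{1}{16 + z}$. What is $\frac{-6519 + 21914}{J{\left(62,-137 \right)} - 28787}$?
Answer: $- \frac{240162}{449077} \approx -0.53479$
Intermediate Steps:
$\frac{-6519 + 21914}{J{\left(62,-137 \right)} - 28787} = \frac{-6519 + 21914}{\frac{1}{16 + 62} - 28787} = \frac{15395}{\frac{1}{78} - 28787} = \frac{15395}{- \frac{2245385}{78}} = 15395 \left(- \frac{78}{2245385}\right) = - \frac{240162}{449077}$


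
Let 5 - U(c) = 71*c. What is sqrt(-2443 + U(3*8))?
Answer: I*sqrt(4142) ≈ 64.358*I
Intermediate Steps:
U(c) = 5 - 71*c
sqrt(-2443 + U(3*8)) = sqrt(-2443 + (5 - 213*8)) = sqrt(-2443 + (5 - 71*24)) = sqrt(-2443 + (5 - 1704)) = sqrt(-2443 - 1699) = sqrt(-4142) = I*sqrt(4142)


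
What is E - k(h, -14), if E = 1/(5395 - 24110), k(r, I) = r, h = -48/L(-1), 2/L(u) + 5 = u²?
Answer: -1796641/18715 ≈ -96.000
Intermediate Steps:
L(u) = 2/(-5 + u²)
h = 96 (h = -48/(2/(-5 + (-1)²)) = -48/(2/(-5 + 1)) = -48/(2/(-4)) = -48/(2*(-¼)) = -48/(-½) = -48*(-2) = 96)
E = -1/18715 (E = 1/(-18715) = -1/18715 ≈ -5.3433e-5)
E - k(h, -14) = -1/18715 - 1*96 = -1/18715 - 96 = -1796641/18715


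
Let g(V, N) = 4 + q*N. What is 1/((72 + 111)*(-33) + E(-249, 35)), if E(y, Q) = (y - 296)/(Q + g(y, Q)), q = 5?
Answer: -214/1292891 ≈ -0.00016552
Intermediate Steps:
g(V, N) = 4 + 5*N
E(y, Q) = (-296 + y)/(4 + 6*Q) (E(y, Q) = (y - 296)/(Q + (4 + 5*Q)) = (-296 + y)/(4 + 6*Q))
1/((72 + 111)*(-33) + E(-249, 35)) = 1/((72 + 111)*(-33) + (-296 - 249)/(2*(2 + 3*35))) = 1/(183*(-33) + (½)*(-545)/(2 + 105)) = 1/(-6039 + (½)*(-545)/107) = 1/(-6039 + (½)*(1/107)*(-545)) = 1/(-6039 - 545/214) = 1/(-1292891/214) = -214/1292891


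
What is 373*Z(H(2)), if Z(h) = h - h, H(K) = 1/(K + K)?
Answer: 0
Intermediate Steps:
H(K) = 1/(2*K)
Z(h) = 0
373*Z(H(2)) = 373*0 = 0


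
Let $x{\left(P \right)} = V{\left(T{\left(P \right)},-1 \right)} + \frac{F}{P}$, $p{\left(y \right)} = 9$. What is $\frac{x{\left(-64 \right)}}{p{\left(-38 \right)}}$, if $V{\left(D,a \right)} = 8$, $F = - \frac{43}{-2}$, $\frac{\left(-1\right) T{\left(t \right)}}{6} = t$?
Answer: $\frac{109}{128} \approx 0.85156$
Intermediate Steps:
$T{\left(t \right)} = - 6 t$
$F = \frac{43}{2}$ ($F = \left(-43\right) \left(- \frac{1}{2}\right) = \frac{43}{2} \approx 21.5$)
$x{\left(P \right)} = 8 + \frac{43}{2 P}$
$\frac{x{\left(-64 \right)}}{p{\left(-38 \right)}} = \frac{8 + \frac{43}{2 \left(-64\right)}}{9} = \left(8 + \frac{43}{2} \left(- \frac{1}{64}\right)\right) \frac{1}{9} = \left(8 - \frac{43}{128}\right) \frac{1}{9} = \frac{981}{128} \cdot \frac{1}{9} = \frac{109}{128}$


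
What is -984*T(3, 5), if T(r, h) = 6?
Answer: -5904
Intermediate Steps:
-984*T(3, 5) = -984*6 = -5904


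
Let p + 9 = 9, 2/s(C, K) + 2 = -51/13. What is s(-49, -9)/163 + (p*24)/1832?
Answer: -26/12551 ≈ -0.0020715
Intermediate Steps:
s(C, K) = -26/77 (s(C, K) = 2/(-2 - 51/13) = 2/(-77/13) = 2*(-13/77) = -26/77)
p = 0 (p = -9 + 9 = 0)
s(-49, -9)/163 + (p*24)/1832 = -26/77/163 + (0*24)/1832 = -26/77*1/163 + 0*(1/1832) = -26/12551 + 0 = -26/12551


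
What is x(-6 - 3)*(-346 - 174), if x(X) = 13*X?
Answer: 60840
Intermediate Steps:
x(-6 - 3)*(-346 - 174) = (13*(-6 - 3))*(-346 - 174) = (13*(-9))*(-520) = -117*(-520) = 60840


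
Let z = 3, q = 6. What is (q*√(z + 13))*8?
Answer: 192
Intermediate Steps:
(q*√(z + 13))*8 = (6*√(3 + 13))*8 = (6*√16)*8 = (6*4)*8 = 24*8 = 192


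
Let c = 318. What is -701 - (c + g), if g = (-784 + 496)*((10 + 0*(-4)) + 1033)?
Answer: 299365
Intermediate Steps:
g = -300384 (g = -288*((10 + 0) + 1033) = -288*(10 + 1033) = -288*1043 = -300384)
-701 - (c + g) = -701 - (318 - 300384) = -701 - 1*(-300066) = -701 + 300066 = 299365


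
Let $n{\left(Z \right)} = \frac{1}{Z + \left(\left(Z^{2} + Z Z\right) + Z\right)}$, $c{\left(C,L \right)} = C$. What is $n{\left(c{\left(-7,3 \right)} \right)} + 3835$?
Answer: $\frac{322141}{84} \approx 3835.0$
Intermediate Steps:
$n{\left(Z \right)} = \frac{1}{2 Z + 2 Z^{2}}$ ($n{\left(Z \right)} = \frac{1}{Z + \left(\left(Z^{2} + Z^{2}\right) + Z\right)} = \frac{1}{Z + \left(2 Z^{2} + Z\right)} = \frac{1}{Z + \left(Z + 2 Z^{2}\right)} = \frac{1}{2 Z + 2 Z^{2}}$)
$n{\left(c{\left(-7,3 \right)} \right)} + 3835 = \frac{1}{2 \left(-7\right) \left(1 - 7\right)} + 3835 = \frac{1}{2} \left(- \frac{1}{7}\right) \frac{1}{-6} + 3835 = \frac{1}{2} \left(- \frac{1}{7}\right) \left(- \frac{1}{6}\right) + 3835 = \frac{1}{84} + 3835 = \frac{322141}{84}$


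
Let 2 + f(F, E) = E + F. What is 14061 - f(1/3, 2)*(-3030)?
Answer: 15071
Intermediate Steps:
f(F, E) = -2 + E + F (f(F, E) = -2 + (E + F) = -2 + E + F)
14061 - f(1/3, 2)*(-3030) = 14061 - (-2 + 2 + 1/3)*(-3030) = 14061 - (-3030)/3 = 14061 - 1*(-1010) = 14061 + 1010 = 15071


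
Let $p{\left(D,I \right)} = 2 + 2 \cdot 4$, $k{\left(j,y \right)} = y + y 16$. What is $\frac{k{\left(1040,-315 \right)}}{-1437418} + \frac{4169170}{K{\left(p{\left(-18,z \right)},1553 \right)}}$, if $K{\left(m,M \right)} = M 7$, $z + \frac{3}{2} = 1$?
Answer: $\frac{352523424545}{919186534} \approx 383.52$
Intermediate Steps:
$z = - \frac{1}{2}$ ($z = - \frac{3}{2} + 1 = - \frac{1}{2} \approx -0.5$)
$k{\left(j,y \right)} = 17 y$ ($k{\left(j,y \right)} = y + 16 y = 17 y$)
$p{\left(D,I \right)} = 10$ ($p{\left(D,I \right)} = 2 + 8 = 10$)
$K{\left(m,M \right)} = 7 M$
$\frac{k{\left(1040,-315 \right)}}{-1437418} + \frac{4169170}{K{\left(p{\left(-18,z \right)},1553 \right)}} = \frac{17 \left(-315\right)}{-1437418} + \frac{4169170}{7 \cdot 1553} = \left(-5355\right) \left(- \frac{1}{1437418}\right) + \frac{4169170}{10871} = \frac{315}{84554} + 4169170 \cdot \frac{1}{10871} = \frac{315}{84554} + \frac{4169170}{10871} = \frac{352523424545}{919186534}$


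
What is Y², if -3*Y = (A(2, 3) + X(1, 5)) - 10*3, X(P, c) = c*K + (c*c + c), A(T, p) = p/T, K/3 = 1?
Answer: 121/4 ≈ 30.250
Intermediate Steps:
K = 3 (K = 3*1 = 3)
X(P, c) = c² + 4*c (X(P, c) = c*3 + (c*c + c) = 3*c + (c² + c) = 3*c + (c + c²) = c² + 4*c)
Y = -11/2 (Y = -((3/2 + 5*(4 + 5)) - 10*3)/3 = -((3*(½) + 5*9) - 30)/3 = -((3/2 + 45) - 30)/3 = -(93/2 - 30)/3 = -⅓*33/2 = -11/2 ≈ -5.5000)
Y² = (-11/2)² = 121/4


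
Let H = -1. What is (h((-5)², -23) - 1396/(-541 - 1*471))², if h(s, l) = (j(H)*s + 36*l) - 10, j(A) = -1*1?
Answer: 47519640100/64009 ≈ 7.4239e+5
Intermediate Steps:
j(A) = -1
h(s, l) = -10 - s + 36*l (h(s, l) = (-s + 36*l) - 10 = -10 - s + 36*l)
(h((-5)², -23) - 1396/(-541 - 1*471))² = ((-10 - 1*(-5)² + 36*(-23)) - 1396/(-541 - 1*471))² = ((-10 - 1*25 - 828) - 1396/(-541 - 471))² = ((-10 - 25 - 828) - 1396/(-1012))² = (-863 - 1396*(-1/1012))² = (-863 + 349/253)² = (-217990/253)² = 47519640100/64009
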